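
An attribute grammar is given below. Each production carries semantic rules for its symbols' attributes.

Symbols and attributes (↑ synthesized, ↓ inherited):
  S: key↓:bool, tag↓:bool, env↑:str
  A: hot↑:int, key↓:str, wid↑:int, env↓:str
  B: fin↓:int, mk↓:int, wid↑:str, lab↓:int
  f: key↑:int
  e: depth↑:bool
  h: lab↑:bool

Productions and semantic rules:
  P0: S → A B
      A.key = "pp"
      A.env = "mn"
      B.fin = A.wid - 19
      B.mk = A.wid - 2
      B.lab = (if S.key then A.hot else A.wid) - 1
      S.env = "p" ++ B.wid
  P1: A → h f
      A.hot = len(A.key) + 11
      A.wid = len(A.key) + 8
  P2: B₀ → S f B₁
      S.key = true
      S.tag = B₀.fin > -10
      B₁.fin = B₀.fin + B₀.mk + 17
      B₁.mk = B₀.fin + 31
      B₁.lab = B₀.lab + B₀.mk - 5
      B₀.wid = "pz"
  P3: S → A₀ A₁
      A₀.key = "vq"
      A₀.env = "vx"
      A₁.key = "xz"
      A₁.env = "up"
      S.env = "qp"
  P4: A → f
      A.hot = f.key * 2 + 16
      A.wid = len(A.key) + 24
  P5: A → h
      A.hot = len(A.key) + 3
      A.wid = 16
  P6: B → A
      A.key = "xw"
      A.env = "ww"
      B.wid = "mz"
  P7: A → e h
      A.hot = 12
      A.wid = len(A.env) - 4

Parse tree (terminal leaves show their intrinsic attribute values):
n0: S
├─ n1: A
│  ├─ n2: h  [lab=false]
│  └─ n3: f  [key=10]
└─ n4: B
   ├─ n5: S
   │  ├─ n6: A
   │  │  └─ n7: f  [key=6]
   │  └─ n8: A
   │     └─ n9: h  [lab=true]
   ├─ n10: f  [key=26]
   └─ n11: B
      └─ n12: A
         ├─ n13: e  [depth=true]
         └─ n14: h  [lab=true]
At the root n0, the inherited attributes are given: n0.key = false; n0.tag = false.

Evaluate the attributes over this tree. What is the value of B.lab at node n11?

1. n0.key = false  [given at root]
2. n0.tag = false  [given at root]
3. n1.key = "pp"  ["pp"]
4. n1.env = "mn"  ["mn"]
5. n2.lab = false  [terminal]
6. n3.key = 10  [terminal]
7. n1.hot = 13  [len(A.key) + 11]
8. n1.wid = 10  [len(A.key) + 8]
9. n4.fin = -9  [A.wid - 19]
10. n4.mk = 8  [A.wid - 2]
11. n4.lab = 9  [(if S.key then A.hot else A.wid) - 1]
12. n5.key = true  [true]
13. n5.tag = true  [B₀.fin > -10]
14. n6.key = "vq"  ["vq"]
15. n6.env = "vx"  ["vx"]
16. n7.key = 6  [terminal]
17. n6.hot = 28  [f.key * 2 + 16]
18. n6.wid = 26  [len(A.key) + 24]
19. n8.key = "xz"  ["xz"]
20. n8.env = "up"  ["up"]
21. n9.lab = true  [terminal]
22. n8.hot = 5  [len(A.key) + 3]
23. n8.wid = 16  [16]
24. n5.env = "qp"  ["qp"]
25. n10.key = 26  [terminal]
26. n11.fin = 16  [B₀.fin + B₀.mk + 17]
27. n11.mk = 22  [B₀.fin + 31]
28. n11.lab = 12  [B₀.lab + B₀.mk - 5]
29. n12.key = "xw"  ["xw"]
30. n12.env = "ww"  ["ww"]
31. n13.depth = true  [terminal]
32. n14.lab = true  [terminal]
33. n12.hot = 12  [12]
34. n12.wid = -2  [len(A.env) - 4]
35. n11.wid = "mz"  ["mz"]
36. n4.wid = "pz"  ["pz"]
37. n0.env = "ppz"  ["p" ++ B.wid]

12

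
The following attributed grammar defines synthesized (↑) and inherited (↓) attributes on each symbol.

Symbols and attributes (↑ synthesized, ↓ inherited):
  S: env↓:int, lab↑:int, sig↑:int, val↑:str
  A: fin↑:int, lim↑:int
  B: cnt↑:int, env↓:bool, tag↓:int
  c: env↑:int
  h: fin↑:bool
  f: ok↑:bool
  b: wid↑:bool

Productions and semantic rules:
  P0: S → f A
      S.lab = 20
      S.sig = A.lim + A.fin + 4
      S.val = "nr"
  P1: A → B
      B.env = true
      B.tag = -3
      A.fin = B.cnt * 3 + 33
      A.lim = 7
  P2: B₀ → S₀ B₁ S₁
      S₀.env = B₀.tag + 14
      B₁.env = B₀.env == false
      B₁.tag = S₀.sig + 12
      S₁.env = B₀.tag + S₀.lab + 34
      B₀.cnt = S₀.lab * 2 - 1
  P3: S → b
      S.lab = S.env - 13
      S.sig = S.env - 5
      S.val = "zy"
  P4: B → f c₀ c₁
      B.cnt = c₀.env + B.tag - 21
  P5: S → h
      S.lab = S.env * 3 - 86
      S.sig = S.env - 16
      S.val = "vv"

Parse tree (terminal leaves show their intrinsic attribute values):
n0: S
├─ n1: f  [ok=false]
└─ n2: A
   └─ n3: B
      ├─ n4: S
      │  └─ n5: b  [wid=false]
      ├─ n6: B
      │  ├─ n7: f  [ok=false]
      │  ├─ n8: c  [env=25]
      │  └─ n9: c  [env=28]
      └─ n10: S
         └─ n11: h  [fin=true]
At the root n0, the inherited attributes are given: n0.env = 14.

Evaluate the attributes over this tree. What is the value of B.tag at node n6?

18

1. n0.env = 14  [given at root]
2. n1.ok = false  [terminal]
3. n3.env = true  [true]
4. n3.tag = -3  [-3]
5. n4.env = 11  [B₀.tag + 14]
6. n5.wid = false  [terminal]
7. n4.lab = -2  [S.env - 13]
8. n4.sig = 6  [S.env - 5]
9. n4.val = "zy"  ["zy"]
10. n6.env = false  [B₀.env == false]
11. n6.tag = 18  [S₀.sig + 12]
12. n7.ok = false  [terminal]
13. n8.env = 25  [terminal]
14. n9.env = 28  [terminal]
15. n6.cnt = 22  [c₀.env + B.tag - 21]
16. n10.env = 29  [B₀.tag + S₀.lab + 34]
17. n11.fin = true  [terminal]
18. n10.lab = 1  [S.env * 3 - 86]
19. n10.sig = 13  [S.env - 16]
20. n10.val = "vv"  ["vv"]
21. n3.cnt = -5  [S₀.lab * 2 - 1]
22. n2.fin = 18  [B.cnt * 3 + 33]
23. n2.lim = 7  [7]
24. n0.lab = 20  [20]
25. n0.sig = 29  [A.lim + A.fin + 4]
26. n0.val = "nr"  ["nr"]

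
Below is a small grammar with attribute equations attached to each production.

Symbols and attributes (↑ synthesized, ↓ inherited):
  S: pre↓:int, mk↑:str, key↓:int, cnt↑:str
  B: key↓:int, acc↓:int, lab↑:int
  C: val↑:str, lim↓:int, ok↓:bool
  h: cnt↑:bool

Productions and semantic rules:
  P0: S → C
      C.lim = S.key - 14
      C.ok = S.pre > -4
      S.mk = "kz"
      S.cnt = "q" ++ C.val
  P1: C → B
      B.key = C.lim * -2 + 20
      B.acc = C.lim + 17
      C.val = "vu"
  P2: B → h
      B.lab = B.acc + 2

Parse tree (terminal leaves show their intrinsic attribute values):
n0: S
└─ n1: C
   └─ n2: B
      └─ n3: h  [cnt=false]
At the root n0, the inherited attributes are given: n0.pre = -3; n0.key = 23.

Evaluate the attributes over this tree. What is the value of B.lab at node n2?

1. n0.pre = -3  [given at root]
2. n0.key = 23  [given at root]
3. n1.lim = 9  [S.key - 14]
4. n1.ok = true  [S.pre > -4]
5. n2.key = 2  [C.lim * -2 + 20]
6. n2.acc = 26  [C.lim + 17]
7. n3.cnt = false  [terminal]
8. n2.lab = 28  [B.acc + 2]
9. n1.val = "vu"  ["vu"]
10. n0.mk = "kz"  ["kz"]
11. n0.cnt = "qvu"  ["q" ++ C.val]

28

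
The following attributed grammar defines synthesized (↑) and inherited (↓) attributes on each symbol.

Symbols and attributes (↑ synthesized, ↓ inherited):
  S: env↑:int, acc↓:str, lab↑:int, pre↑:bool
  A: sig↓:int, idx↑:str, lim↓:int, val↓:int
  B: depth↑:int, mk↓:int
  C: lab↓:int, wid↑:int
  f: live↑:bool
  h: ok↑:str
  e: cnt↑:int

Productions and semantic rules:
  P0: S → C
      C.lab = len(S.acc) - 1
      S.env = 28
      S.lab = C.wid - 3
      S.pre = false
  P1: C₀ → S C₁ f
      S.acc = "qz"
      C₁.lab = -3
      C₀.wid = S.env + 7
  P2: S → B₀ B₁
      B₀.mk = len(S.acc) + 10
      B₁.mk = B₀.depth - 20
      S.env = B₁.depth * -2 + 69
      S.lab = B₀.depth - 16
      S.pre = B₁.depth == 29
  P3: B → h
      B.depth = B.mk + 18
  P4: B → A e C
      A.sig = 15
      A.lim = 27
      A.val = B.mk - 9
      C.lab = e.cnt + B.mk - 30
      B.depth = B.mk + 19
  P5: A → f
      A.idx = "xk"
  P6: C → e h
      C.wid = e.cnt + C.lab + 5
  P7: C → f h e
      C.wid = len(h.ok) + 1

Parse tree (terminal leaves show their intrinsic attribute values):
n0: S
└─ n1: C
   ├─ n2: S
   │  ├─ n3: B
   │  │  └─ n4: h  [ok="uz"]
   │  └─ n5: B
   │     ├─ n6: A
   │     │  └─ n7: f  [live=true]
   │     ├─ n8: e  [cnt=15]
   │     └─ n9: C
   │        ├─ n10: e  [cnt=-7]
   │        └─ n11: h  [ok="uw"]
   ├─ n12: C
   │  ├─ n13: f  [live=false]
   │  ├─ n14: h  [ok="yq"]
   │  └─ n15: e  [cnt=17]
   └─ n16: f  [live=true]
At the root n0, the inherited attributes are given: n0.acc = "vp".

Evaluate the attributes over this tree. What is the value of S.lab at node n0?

15

1. n0.acc = "vp"  [given at root]
2. n1.lab = 1  [len(S.acc) - 1]
3. n2.acc = "qz"  ["qz"]
4. n3.mk = 12  [len(S.acc) + 10]
5. n4.ok = "uz"  [terminal]
6. n3.depth = 30  [B.mk + 18]
7. n5.mk = 10  [B₀.depth - 20]
8. n6.sig = 15  [15]
9. n6.lim = 27  [27]
10. n6.val = 1  [B.mk - 9]
11. n7.live = true  [terminal]
12. n6.idx = "xk"  ["xk"]
13. n8.cnt = 15  [terminal]
14. n9.lab = -5  [e.cnt + B.mk - 30]
15. n10.cnt = -7  [terminal]
16. n11.ok = "uw"  [terminal]
17. n9.wid = -7  [e.cnt + C.lab + 5]
18. n5.depth = 29  [B.mk + 19]
19. n2.env = 11  [B₁.depth * -2 + 69]
20. n2.lab = 14  [B₀.depth - 16]
21. n2.pre = true  [B₁.depth == 29]
22. n12.lab = -3  [-3]
23. n13.live = false  [terminal]
24. n14.ok = "yq"  [terminal]
25. n15.cnt = 17  [terminal]
26. n12.wid = 3  [len(h.ok) + 1]
27. n16.live = true  [terminal]
28. n1.wid = 18  [S.env + 7]
29. n0.env = 28  [28]
30. n0.lab = 15  [C.wid - 3]
31. n0.pre = false  [false]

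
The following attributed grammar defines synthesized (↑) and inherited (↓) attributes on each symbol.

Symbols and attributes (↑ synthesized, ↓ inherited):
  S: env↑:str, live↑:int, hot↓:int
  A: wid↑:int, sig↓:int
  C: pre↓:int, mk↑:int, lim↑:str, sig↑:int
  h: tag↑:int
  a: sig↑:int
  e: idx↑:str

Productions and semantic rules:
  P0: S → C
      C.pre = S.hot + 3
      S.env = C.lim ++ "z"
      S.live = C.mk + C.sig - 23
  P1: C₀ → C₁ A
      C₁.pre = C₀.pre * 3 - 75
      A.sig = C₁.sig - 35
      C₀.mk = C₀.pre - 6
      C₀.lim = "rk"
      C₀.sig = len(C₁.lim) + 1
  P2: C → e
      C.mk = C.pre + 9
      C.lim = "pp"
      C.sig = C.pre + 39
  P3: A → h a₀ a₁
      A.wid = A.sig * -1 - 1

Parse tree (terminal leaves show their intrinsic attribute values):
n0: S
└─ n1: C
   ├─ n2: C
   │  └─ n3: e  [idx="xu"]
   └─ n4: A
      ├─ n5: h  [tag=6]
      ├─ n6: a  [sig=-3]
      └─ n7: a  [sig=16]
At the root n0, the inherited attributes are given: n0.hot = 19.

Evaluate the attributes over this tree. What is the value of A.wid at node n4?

1. n0.hot = 19  [given at root]
2. n1.pre = 22  [S.hot + 3]
3. n2.pre = -9  [C₀.pre * 3 - 75]
4. n3.idx = "xu"  [terminal]
5. n2.mk = 0  [C.pre + 9]
6. n2.lim = "pp"  ["pp"]
7. n2.sig = 30  [C.pre + 39]
8. n4.sig = -5  [C₁.sig - 35]
9. n5.tag = 6  [terminal]
10. n6.sig = -3  [terminal]
11. n7.sig = 16  [terminal]
12. n4.wid = 4  [A.sig * -1 - 1]
13. n1.mk = 16  [C₀.pre - 6]
14. n1.lim = "rk"  ["rk"]
15. n1.sig = 3  [len(C₁.lim) + 1]
16. n0.env = "rkz"  [C.lim ++ "z"]
17. n0.live = -4  [C.mk + C.sig - 23]

4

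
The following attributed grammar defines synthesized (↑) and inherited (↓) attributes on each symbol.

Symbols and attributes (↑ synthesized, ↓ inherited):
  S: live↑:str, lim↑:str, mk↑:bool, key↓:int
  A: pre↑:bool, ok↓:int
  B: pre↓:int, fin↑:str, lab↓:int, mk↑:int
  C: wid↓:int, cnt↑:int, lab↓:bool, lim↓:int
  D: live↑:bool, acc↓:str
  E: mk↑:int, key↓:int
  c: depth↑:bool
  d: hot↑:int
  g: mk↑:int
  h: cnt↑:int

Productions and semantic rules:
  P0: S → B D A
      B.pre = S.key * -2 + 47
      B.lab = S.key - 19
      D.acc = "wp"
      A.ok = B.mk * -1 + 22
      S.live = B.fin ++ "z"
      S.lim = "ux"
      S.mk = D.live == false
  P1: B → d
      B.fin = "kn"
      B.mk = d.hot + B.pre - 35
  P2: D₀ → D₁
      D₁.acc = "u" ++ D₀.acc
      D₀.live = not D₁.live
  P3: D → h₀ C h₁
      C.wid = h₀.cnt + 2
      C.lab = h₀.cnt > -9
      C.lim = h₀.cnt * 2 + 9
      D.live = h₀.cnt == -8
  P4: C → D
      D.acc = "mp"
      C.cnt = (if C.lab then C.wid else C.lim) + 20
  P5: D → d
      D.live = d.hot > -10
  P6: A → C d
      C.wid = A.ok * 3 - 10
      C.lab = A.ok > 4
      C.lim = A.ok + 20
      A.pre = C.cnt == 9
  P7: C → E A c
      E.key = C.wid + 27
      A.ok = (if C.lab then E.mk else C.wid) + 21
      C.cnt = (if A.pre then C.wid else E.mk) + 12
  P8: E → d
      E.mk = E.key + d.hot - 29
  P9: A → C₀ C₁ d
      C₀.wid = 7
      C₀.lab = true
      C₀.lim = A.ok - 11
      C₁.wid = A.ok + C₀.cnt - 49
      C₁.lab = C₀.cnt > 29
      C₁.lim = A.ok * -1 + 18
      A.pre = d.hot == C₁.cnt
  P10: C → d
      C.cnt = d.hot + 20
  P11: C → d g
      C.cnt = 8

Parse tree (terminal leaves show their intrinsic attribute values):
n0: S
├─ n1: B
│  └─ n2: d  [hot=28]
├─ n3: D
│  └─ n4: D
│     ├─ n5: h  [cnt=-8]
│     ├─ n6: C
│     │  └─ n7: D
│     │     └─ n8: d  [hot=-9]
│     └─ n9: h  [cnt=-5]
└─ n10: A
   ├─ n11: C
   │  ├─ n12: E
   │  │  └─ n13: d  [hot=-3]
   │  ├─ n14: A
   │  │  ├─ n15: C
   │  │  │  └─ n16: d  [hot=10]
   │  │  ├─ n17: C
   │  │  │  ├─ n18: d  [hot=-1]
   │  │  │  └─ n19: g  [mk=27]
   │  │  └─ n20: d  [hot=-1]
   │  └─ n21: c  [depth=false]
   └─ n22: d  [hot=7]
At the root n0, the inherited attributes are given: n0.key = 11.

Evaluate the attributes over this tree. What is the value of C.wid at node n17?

4

1. n0.key = 11  [given at root]
2. n1.pre = 25  [S.key * -2 + 47]
3. n1.lab = -8  [S.key - 19]
4. n2.hot = 28  [terminal]
5. n1.fin = "kn"  ["kn"]
6. n1.mk = 18  [d.hot + B.pre - 35]
7. n3.acc = "wp"  ["wp"]
8. n4.acc = "uwp"  ["u" ++ D₀.acc]
9. n5.cnt = -8  [terminal]
10. n6.wid = -6  [h₀.cnt + 2]
11. n6.lab = true  [h₀.cnt > -9]
12. n6.lim = -7  [h₀.cnt * 2 + 9]
13. n7.acc = "mp"  ["mp"]
14. n8.hot = -9  [terminal]
15. n7.live = true  [d.hot > -10]
16. n6.cnt = 14  [(if C.lab then C.wid else C.lim) + 20]
17. n9.cnt = -5  [terminal]
18. n4.live = true  [h₀.cnt == -8]
19. n3.live = false  [not D₁.live]
20. n10.ok = 4  [B.mk * -1 + 22]
21. n11.wid = 2  [A.ok * 3 - 10]
22. n11.lab = false  [A.ok > 4]
23. n11.lim = 24  [A.ok + 20]
24. n12.key = 29  [C.wid + 27]
25. n13.hot = -3  [terminal]
26. n12.mk = -3  [E.key + d.hot - 29]
27. n14.ok = 23  [(if C.lab then E.mk else C.wid) + 21]
28. n15.wid = 7  [7]
29. n15.lab = true  [true]
30. n15.lim = 12  [A.ok - 11]
31. n16.hot = 10  [terminal]
32. n15.cnt = 30  [d.hot + 20]
33. n17.wid = 4  [A.ok + C₀.cnt - 49]
34. n17.lab = true  [C₀.cnt > 29]
35. n17.lim = -5  [A.ok * -1 + 18]
36. n18.hot = -1  [terminal]
37. n19.mk = 27  [terminal]
38. n17.cnt = 8  [8]
39. n20.hot = -1  [terminal]
40. n14.pre = false  [d.hot == C₁.cnt]
41. n21.depth = false  [terminal]
42. n11.cnt = 9  [(if A.pre then C.wid else E.mk) + 12]
43. n22.hot = 7  [terminal]
44. n10.pre = true  [C.cnt == 9]
45. n0.live = "knz"  [B.fin ++ "z"]
46. n0.lim = "ux"  ["ux"]
47. n0.mk = true  [D.live == false]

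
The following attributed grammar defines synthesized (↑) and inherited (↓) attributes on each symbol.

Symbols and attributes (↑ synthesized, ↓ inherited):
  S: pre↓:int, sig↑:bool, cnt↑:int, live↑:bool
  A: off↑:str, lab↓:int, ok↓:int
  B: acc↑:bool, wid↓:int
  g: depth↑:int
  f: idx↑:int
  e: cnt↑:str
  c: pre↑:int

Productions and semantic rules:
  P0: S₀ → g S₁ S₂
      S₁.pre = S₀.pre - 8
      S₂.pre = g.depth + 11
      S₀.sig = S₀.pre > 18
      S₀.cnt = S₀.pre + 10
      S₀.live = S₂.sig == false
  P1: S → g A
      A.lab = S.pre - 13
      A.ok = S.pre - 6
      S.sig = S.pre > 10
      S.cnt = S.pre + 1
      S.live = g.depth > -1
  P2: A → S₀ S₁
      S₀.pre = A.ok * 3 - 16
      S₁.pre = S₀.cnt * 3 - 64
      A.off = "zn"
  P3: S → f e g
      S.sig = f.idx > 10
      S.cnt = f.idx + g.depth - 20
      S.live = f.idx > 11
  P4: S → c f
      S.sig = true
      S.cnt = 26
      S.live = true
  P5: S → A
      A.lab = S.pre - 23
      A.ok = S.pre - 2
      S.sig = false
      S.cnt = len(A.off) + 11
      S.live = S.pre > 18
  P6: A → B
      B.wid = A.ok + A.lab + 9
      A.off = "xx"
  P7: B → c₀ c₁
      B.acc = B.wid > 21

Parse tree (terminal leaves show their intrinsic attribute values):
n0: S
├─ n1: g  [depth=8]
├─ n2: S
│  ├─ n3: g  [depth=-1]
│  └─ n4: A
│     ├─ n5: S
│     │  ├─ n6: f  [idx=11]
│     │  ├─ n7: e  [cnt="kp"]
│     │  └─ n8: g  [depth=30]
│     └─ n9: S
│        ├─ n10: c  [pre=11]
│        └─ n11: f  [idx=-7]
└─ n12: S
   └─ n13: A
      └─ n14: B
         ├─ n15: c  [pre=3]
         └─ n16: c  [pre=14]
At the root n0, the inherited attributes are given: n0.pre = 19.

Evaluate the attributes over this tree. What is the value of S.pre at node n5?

1. n0.pre = 19  [given at root]
2. n1.depth = 8  [terminal]
3. n2.pre = 11  [S₀.pre - 8]
4. n3.depth = -1  [terminal]
5. n4.lab = -2  [S.pre - 13]
6. n4.ok = 5  [S.pre - 6]
7. n5.pre = -1  [A.ok * 3 - 16]
8. n6.idx = 11  [terminal]
9. n7.cnt = "kp"  [terminal]
10. n8.depth = 30  [terminal]
11. n5.sig = true  [f.idx > 10]
12. n5.cnt = 21  [f.idx + g.depth - 20]
13. n5.live = false  [f.idx > 11]
14. n9.pre = -1  [S₀.cnt * 3 - 64]
15. n10.pre = 11  [terminal]
16. n11.idx = -7  [terminal]
17. n9.sig = true  [true]
18. n9.cnt = 26  [26]
19. n9.live = true  [true]
20. n4.off = "zn"  ["zn"]
21. n2.sig = true  [S.pre > 10]
22. n2.cnt = 12  [S.pre + 1]
23. n2.live = false  [g.depth > -1]
24. n12.pre = 19  [g.depth + 11]
25. n13.lab = -4  [S.pre - 23]
26. n13.ok = 17  [S.pre - 2]
27. n14.wid = 22  [A.ok + A.lab + 9]
28. n15.pre = 3  [terminal]
29. n16.pre = 14  [terminal]
30. n14.acc = true  [B.wid > 21]
31. n13.off = "xx"  ["xx"]
32. n12.sig = false  [false]
33. n12.cnt = 13  [len(A.off) + 11]
34. n12.live = true  [S.pre > 18]
35. n0.sig = true  [S₀.pre > 18]
36. n0.cnt = 29  [S₀.pre + 10]
37. n0.live = true  [S₂.sig == false]

-1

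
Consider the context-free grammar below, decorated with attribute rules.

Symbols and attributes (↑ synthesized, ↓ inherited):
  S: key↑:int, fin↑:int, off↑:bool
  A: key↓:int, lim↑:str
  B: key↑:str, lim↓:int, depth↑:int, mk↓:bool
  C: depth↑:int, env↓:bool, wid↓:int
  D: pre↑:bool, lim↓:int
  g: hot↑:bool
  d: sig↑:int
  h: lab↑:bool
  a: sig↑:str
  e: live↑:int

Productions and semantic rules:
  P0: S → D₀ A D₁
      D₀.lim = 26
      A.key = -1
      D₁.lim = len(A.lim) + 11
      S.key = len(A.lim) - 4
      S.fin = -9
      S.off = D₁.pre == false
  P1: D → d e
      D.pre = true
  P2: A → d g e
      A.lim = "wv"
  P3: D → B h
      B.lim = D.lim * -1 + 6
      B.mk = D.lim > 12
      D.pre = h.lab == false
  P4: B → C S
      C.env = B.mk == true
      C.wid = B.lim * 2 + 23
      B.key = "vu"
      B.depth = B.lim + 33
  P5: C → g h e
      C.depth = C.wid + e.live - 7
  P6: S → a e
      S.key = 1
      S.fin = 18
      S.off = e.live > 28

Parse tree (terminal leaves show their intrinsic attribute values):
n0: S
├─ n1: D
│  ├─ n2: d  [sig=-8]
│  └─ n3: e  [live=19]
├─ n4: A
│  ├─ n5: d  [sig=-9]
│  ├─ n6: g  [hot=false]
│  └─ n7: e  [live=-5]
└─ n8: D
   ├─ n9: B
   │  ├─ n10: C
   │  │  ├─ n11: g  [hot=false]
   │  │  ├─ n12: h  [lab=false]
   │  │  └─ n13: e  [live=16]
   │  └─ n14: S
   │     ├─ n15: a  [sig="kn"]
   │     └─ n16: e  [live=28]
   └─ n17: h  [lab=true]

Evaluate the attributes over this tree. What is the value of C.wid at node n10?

1. n1.lim = 26  [26]
2. n2.sig = -8  [terminal]
3. n3.live = 19  [terminal]
4. n1.pre = true  [true]
5. n4.key = -1  [-1]
6. n5.sig = -9  [terminal]
7. n6.hot = false  [terminal]
8. n7.live = -5  [terminal]
9. n4.lim = "wv"  ["wv"]
10. n8.lim = 13  [len(A.lim) + 11]
11. n9.lim = -7  [D.lim * -1 + 6]
12. n9.mk = true  [D.lim > 12]
13. n10.env = true  [B.mk == true]
14. n10.wid = 9  [B.lim * 2 + 23]
15. n11.hot = false  [terminal]
16. n12.lab = false  [terminal]
17. n13.live = 16  [terminal]
18. n10.depth = 18  [C.wid + e.live - 7]
19. n15.sig = "kn"  [terminal]
20. n16.live = 28  [terminal]
21. n14.key = 1  [1]
22. n14.fin = 18  [18]
23. n14.off = false  [e.live > 28]
24. n9.key = "vu"  ["vu"]
25. n9.depth = 26  [B.lim + 33]
26. n17.lab = true  [terminal]
27. n8.pre = false  [h.lab == false]
28. n0.key = -2  [len(A.lim) - 4]
29. n0.fin = -9  [-9]
30. n0.off = true  [D₁.pre == false]

9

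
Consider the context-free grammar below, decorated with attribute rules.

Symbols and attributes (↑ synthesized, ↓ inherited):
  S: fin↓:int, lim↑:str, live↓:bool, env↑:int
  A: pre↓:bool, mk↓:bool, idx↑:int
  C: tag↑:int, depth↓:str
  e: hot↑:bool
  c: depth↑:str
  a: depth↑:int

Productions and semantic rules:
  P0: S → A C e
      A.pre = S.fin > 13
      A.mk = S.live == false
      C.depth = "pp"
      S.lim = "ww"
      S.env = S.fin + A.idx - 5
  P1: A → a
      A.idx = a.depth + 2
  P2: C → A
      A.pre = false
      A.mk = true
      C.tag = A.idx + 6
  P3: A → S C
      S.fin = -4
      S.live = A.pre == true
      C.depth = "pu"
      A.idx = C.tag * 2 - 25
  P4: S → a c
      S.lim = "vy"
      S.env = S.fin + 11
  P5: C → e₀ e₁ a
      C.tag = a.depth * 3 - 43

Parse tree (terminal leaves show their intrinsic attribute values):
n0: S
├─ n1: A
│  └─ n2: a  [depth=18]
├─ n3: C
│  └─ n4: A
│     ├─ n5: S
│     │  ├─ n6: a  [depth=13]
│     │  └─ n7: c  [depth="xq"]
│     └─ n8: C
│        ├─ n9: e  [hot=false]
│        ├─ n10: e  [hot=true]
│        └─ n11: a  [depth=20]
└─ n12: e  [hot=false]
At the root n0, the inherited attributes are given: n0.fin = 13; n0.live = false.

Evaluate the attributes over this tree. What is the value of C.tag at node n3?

1. n0.fin = 13  [given at root]
2. n0.live = false  [given at root]
3. n1.pre = false  [S.fin > 13]
4. n1.mk = true  [S.live == false]
5. n2.depth = 18  [terminal]
6. n1.idx = 20  [a.depth + 2]
7. n3.depth = "pp"  ["pp"]
8. n4.pre = false  [false]
9. n4.mk = true  [true]
10. n5.fin = -4  [-4]
11. n5.live = false  [A.pre == true]
12. n6.depth = 13  [terminal]
13. n7.depth = "xq"  [terminal]
14. n5.lim = "vy"  ["vy"]
15. n5.env = 7  [S.fin + 11]
16. n8.depth = "pu"  ["pu"]
17. n9.hot = false  [terminal]
18. n10.hot = true  [terminal]
19. n11.depth = 20  [terminal]
20. n8.tag = 17  [a.depth * 3 - 43]
21. n4.idx = 9  [C.tag * 2 - 25]
22. n3.tag = 15  [A.idx + 6]
23. n12.hot = false  [terminal]
24. n0.lim = "ww"  ["ww"]
25. n0.env = 28  [S.fin + A.idx - 5]

15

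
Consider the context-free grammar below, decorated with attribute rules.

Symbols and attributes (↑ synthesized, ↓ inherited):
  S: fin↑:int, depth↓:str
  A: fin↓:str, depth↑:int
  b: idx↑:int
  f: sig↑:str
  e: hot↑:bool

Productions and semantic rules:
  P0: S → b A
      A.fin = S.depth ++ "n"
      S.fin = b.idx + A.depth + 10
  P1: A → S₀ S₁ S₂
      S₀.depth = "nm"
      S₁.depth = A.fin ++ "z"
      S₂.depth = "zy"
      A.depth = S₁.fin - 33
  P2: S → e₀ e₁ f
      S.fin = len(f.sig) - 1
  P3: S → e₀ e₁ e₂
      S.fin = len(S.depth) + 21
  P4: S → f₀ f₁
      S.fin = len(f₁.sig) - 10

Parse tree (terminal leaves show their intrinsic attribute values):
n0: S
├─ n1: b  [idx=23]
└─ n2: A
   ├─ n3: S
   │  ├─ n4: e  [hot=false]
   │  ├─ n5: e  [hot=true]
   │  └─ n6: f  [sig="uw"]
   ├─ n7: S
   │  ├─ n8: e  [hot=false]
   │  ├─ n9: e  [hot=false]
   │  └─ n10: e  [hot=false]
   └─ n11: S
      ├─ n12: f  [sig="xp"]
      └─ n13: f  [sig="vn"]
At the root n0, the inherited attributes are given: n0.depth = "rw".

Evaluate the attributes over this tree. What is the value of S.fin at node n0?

25

1. n0.depth = "rw"  [given at root]
2. n1.idx = 23  [terminal]
3. n2.fin = "rwn"  [S.depth ++ "n"]
4. n3.depth = "nm"  ["nm"]
5. n4.hot = false  [terminal]
6. n5.hot = true  [terminal]
7. n6.sig = "uw"  [terminal]
8. n3.fin = 1  [len(f.sig) - 1]
9. n7.depth = "rwnz"  [A.fin ++ "z"]
10. n8.hot = false  [terminal]
11. n9.hot = false  [terminal]
12. n10.hot = false  [terminal]
13. n7.fin = 25  [len(S.depth) + 21]
14. n11.depth = "zy"  ["zy"]
15. n12.sig = "xp"  [terminal]
16. n13.sig = "vn"  [terminal]
17. n11.fin = -8  [len(f₁.sig) - 10]
18. n2.depth = -8  [S₁.fin - 33]
19. n0.fin = 25  [b.idx + A.depth + 10]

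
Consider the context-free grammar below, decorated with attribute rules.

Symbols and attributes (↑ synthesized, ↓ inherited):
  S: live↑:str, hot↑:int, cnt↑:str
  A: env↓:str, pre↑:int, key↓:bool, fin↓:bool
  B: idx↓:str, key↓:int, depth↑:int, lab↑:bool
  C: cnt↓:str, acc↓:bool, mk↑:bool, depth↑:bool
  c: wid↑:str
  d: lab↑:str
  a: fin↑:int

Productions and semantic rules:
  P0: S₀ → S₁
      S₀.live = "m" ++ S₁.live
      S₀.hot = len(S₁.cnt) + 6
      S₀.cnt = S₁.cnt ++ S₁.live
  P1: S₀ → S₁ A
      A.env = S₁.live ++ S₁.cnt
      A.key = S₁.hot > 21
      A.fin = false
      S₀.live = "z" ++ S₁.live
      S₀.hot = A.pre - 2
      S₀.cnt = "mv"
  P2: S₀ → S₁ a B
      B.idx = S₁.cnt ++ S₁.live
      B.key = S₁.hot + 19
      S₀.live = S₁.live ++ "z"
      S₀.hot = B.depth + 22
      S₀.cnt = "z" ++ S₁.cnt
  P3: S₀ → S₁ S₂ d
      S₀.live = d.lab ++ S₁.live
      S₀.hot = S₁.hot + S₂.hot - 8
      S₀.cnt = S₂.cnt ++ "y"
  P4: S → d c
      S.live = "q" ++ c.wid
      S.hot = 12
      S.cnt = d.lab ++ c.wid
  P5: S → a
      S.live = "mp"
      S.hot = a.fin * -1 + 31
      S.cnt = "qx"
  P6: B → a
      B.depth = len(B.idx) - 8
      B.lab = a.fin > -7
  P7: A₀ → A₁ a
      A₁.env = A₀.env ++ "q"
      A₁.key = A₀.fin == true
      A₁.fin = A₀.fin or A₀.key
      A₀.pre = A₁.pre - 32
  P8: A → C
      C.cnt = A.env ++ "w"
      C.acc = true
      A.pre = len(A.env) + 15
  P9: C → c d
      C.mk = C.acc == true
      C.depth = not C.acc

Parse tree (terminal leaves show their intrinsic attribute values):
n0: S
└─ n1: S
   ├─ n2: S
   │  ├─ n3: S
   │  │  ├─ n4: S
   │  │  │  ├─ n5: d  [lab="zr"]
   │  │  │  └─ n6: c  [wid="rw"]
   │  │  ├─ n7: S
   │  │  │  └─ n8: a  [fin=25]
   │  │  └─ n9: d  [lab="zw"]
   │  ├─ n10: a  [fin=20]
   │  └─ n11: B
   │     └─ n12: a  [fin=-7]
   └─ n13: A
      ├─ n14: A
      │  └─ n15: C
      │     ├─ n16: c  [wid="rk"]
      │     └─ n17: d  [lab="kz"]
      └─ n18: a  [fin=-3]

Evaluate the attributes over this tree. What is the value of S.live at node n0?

"mzzwqrwz"

1. n5.lab = "zr"  [terminal]
2. n6.wid = "rw"  [terminal]
3. n4.live = "qrw"  ["q" ++ c.wid]
4. n4.hot = 12  [12]
5. n4.cnt = "zrrw"  [d.lab ++ c.wid]
6. n8.fin = 25  [terminal]
7. n7.live = "mp"  ["mp"]
8. n7.hot = 6  [a.fin * -1 + 31]
9. n7.cnt = "qx"  ["qx"]
10. n9.lab = "zw"  [terminal]
11. n3.live = "zwqrw"  [d.lab ++ S₁.live]
12. n3.hot = 10  [S₁.hot + S₂.hot - 8]
13. n3.cnt = "qxy"  [S₂.cnt ++ "y"]
14. n10.fin = 20  [terminal]
15. n11.idx = "qxyzwqrw"  [S₁.cnt ++ S₁.live]
16. n11.key = 29  [S₁.hot + 19]
17. n12.fin = -7  [terminal]
18. n11.depth = 0  [len(B.idx) - 8]
19. n11.lab = false  [a.fin > -7]
20. n2.live = "zwqrwz"  [S₁.live ++ "z"]
21. n2.hot = 22  [B.depth + 22]
22. n2.cnt = "zqxy"  ["z" ++ S₁.cnt]
23. n13.env = "zwqrwzzqxy"  [S₁.live ++ S₁.cnt]
24. n13.key = true  [S₁.hot > 21]
25. n13.fin = false  [false]
26. n14.env = "zwqrwzzqxyq"  [A₀.env ++ "q"]
27. n14.key = false  [A₀.fin == true]
28. n14.fin = true  [A₀.fin or A₀.key]
29. n15.cnt = "zwqrwzzqxyqw"  [A.env ++ "w"]
30. n15.acc = true  [true]
31. n16.wid = "rk"  [terminal]
32. n17.lab = "kz"  [terminal]
33. n15.mk = true  [C.acc == true]
34. n15.depth = false  [not C.acc]
35. n14.pre = 26  [len(A.env) + 15]
36. n18.fin = -3  [terminal]
37. n13.pre = -6  [A₁.pre - 32]
38. n1.live = "zzwqrwz"  ["z" ++ S₁.live]
39. n1.hot = -8  [A.pre - 2]
40. n1.cnt = "mv"  ["mv"]
41. n0.live = "mzzwqrwz"  ["m" ++ S₁.live]
42. n0.hot = 8  [len(S₁.cnt) + 6]
43. n0.cnt = "mvzzwqrwz"  [S₁.cnt ++ S₁.live]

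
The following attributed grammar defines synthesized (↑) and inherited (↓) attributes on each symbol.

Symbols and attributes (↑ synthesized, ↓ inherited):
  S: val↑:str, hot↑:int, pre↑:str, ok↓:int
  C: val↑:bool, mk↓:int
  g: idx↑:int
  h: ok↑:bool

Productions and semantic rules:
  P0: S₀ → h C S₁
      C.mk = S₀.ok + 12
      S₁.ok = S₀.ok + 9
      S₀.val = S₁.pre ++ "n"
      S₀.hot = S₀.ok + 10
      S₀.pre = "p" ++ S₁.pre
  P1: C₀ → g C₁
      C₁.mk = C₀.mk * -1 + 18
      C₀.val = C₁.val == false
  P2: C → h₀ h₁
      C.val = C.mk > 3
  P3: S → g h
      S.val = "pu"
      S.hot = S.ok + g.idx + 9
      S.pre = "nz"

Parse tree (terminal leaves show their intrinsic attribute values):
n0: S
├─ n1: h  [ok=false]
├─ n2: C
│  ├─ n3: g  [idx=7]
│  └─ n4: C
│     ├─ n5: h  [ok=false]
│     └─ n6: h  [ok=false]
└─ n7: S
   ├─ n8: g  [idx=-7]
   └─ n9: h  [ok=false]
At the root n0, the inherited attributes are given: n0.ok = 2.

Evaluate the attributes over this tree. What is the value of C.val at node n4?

1. n0.ok = 2  [given at root]
2. n1.ok = false  [terminal]
3. n2.mk = 14  [S₀.ok + 12]
4. n3.idx = 7  [terminal]
5. n4.mk = 4  [C₀.mk * -1 + 18]
6. n5.ok = false  [terminal]
7. n6.ok = false  [terminal]
8. n4.val = true  [C.mk > 3]
9. n2.val = false  [C₁.val == false]
10. n7.ok = 11  [S₀.ok + 9]
11. n8.idx = -7  [terminal]
12. n9.ok = false  [terminal]
13. n7.val = "pu"  ["pu"]
14. n7.hot = 13  [S.ok + g.idx + 9]
15. n7.pre = "nz"  ["nz"]
16. n0.val = "nzn"  [S₁.pre ++ "n"]
17. n0.hot = 12  [S₀.ok + 10]
18. n0.pre = "pnz"  ["p" ++ S₁.pre]

true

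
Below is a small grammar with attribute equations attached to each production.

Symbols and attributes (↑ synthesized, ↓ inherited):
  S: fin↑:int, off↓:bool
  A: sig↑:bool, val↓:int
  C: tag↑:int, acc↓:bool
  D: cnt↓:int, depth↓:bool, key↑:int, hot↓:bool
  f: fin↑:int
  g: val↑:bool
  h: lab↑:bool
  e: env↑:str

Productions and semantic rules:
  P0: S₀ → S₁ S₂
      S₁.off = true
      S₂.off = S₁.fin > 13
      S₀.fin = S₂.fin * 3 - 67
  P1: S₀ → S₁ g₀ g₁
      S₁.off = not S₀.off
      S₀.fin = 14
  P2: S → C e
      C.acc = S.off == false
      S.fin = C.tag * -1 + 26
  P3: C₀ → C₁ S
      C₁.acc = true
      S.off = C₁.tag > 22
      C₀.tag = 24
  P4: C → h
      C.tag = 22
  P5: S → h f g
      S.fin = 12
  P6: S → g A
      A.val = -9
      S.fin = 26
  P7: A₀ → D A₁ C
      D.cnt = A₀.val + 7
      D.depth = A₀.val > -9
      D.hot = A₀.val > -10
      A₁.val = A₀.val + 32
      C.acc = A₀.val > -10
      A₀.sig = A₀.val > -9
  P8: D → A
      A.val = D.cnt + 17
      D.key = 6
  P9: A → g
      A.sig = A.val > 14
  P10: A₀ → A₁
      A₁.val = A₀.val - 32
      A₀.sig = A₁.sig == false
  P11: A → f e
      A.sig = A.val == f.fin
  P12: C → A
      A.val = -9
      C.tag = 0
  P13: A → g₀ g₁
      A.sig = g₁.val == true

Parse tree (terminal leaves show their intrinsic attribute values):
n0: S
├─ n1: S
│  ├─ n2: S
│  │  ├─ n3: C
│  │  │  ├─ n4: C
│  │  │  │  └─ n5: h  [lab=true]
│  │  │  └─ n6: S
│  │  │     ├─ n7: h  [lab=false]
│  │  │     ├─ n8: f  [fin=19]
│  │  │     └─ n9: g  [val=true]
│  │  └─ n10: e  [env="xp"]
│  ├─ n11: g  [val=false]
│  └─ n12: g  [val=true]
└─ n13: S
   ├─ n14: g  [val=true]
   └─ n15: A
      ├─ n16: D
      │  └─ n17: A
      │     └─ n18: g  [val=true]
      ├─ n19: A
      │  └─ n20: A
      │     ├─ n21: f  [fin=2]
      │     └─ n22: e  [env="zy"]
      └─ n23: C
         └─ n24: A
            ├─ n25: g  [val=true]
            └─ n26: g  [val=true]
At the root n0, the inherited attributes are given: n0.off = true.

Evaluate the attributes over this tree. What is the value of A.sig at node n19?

true

1. n0.off = true  [given at root]
2. n1.off = true  [true]
3. n2.off = false  [not S₀.off]
4. n3.acc = true  [S.off == false]
5. n4.acc = true  [true]
6. n5.lab = true  [terminal]
7. n4.tag = 22  [22]
8. n6.off = false  [C₁.tag > 22]
9. n7.lab = false  [terminal]
10. n8.fin = 19  [terminal]
11. n9.val = true  [terminal]
12. n6.fin = 12  [12]
13. n3.tag = 24  [24]
14. n10.env = "xp"  [terminal]
15. n2.fin = 2  [C.tag * -1 + 26]
16. n11.val = false  [terminal]
17. n12.val = true  [terminal]
18. n1.fin = 14  [14]
19. n13.off = true  [S₁.fin > 13]
20. n14.val = true  [terminal]
21. n15.val = -9  [-9]
22. n16.cnt = -2  [A₀.val + 7]
23. n16.depth = false  [A₀.val > -9]
24. n16.hot = true  [A₀.val > -10]
25. n17.val = 15  [D.cnt + 17]
26. n18.val = true  [terminal]
27. n17.sig = true  [A.val > 14]
28. n16.key = 6  [6]
29. n19.val = 23  [A₀.val + 32]
30. n20.val = -9  [A₀.val - 32]
31. n21.fin = 2  [terminal]
32. n22.env = "zy"  [terminal]
33. n20.sig = false  [A.val == f.fin]
34. n19.sig = true  [A₁.sig == false]
35. n23.acc = true  [A₀.val > -10]
36. n24.val = -9  [-9]
37. n25.val = true  [terminal]
38. n26.val = true  [terminal]
39. n24.sig = true  [g₁.val == true]
40. n23.tag = 0  [0]
41. n15.sig = false  [A₀.val > -9]
42. n13.fin = 26  [26]
43. n0.fin = 11  [S₂.fin * 3 - 67]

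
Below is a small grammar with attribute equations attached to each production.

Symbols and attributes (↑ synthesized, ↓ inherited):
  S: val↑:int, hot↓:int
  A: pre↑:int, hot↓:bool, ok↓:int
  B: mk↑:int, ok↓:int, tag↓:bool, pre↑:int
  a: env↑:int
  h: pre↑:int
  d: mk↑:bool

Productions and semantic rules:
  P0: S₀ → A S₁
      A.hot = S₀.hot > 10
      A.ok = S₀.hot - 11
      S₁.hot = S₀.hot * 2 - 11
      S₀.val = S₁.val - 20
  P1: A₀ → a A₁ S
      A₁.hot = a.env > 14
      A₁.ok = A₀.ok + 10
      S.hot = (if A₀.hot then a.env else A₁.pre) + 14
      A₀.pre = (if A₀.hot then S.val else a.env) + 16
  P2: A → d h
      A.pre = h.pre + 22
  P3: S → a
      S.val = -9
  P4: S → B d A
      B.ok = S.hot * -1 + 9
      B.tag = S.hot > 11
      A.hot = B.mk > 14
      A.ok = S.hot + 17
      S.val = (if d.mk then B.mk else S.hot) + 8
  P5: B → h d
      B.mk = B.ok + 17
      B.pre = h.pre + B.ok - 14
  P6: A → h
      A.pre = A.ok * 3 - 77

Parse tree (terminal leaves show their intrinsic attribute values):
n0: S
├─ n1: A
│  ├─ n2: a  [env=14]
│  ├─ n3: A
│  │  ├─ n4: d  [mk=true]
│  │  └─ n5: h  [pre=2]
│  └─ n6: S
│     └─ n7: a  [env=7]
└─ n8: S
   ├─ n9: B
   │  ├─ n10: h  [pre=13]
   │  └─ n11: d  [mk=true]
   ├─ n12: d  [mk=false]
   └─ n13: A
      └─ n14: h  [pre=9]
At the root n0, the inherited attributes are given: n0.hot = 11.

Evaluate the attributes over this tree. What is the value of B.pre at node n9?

1. n0.hot = 11  [given at root]
2. n1.hot = true  [S₀.hot > 10]
3. n1.ok = 0  [S₀.hot - 11]
4. n2.env = 14  [terminal]
5. n3.hot = false  [a.env > 14]
6. n3.ok = 10  [A₀.ok + 10]
7. n4.mk = true  [terminal]
8. n5.pre = 2  [terminal]
9. n3.pre = 24  [h.pre + 22]
10. n6.hot = 28  [(if A₀.hot then a.env else A₁.pre) + 14]
11. n7.env = 7  [terminal]
12. n6.val = -9  [-9]
13. n1.pre = 7  [(if A₀.hot then S.val else a.env) + 16]
14. n8.hot = 11  [S₀.hot * 2 - 11]
15. n9.ok = -2  [S.hot * -1 + 9]
16. n9.tag = false  [S.hot > 11]
17. n10.pre = 13  [terminal]
18. n11.mk = true  [terminal]
19. n9.mk = 15  [B.ok + 17]
20. n9.pre = -3  [h.pre + B.ok - 14]
21. n12.mk = false  [terminal]
22. n13.hot = true  [B.mk > 14]
23. n13.ok = 28  [S.hot + 17]
24. n14.pre = 9  [terminal]
25. n13.pre = 7  [A.ok * 3 - 77]
26. n8.val = 19  [(if d.mk then B.mk else S.hot) + 8]
27. n0.val = -1  [S₁.val - 20]

-3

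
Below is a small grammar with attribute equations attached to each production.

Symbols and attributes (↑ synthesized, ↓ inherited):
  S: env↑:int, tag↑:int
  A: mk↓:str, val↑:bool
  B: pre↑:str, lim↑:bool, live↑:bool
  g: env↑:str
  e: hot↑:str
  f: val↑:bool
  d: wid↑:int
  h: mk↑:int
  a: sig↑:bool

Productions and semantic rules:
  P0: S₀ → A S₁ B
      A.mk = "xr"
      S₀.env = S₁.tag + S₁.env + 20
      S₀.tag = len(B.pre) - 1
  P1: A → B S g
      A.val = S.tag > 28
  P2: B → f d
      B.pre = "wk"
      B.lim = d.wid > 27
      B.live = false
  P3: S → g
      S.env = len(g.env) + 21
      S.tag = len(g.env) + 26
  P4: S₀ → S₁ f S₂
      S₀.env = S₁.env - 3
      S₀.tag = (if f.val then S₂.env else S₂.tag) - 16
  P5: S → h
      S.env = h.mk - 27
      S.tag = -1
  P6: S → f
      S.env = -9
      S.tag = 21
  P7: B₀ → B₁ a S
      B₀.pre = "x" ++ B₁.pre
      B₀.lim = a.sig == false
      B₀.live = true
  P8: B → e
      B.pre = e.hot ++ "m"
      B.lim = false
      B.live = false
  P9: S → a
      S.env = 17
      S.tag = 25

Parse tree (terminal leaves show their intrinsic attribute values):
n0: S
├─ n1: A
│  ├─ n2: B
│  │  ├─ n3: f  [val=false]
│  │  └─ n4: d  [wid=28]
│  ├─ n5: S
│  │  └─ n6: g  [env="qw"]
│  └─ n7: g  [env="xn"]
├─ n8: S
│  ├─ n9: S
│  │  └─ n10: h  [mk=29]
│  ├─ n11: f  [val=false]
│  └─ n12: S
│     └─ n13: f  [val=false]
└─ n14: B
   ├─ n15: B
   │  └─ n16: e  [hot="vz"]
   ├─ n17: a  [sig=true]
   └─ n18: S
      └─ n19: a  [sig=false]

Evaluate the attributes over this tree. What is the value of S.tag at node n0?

1. n1.mk = "xr"  ["xr"]
2. n3.val = false  [terminal]
3. n4.wid = 28  [terminal]
4. n2.pre = "wk"  ["wk"]
5. n2.lim = true  [d.wid > 27]
6. n2.live = false  [false]
7. n6.env = "qw"  [terminal]
8. n5.env = 23  [len(g.env) + 21]
9. n5.tag = 28  [len(g.env) + 26]
10. n7.env = "xn"  [terminal]
11. n1.val = false  [S.tag > 28]
12. n10.mk = 29  [terminal]
13. n9.env = 2  [h.mk - 27]
14. n9.tag = -1  [-1]
15. n11.val = false  [terminal]
16. n13.val = false  [terminal]
17. n12.env = -9  [-9]
18. n12.tag = 21  [21]
19. n8.env = -1  [S₁.env - 3]
20. n8.tag = 5  [(if f.val then S₂.env else S₂.tag) - 16]
21. n16.hot = "vz"  [terminal]
22. n15.pre = "vzm"  [e.hot ++ "m"]
23. n15.lim = false  [false]
24. n15.live = false  [false]
25. n17.sig = true  [terminal]
26. n19.sig = false  [terminal]
27. n18.env = 17  [17]
28. n18.tag = 25  [25]
29. n14.pre = "xvzm"  ["x" ++ B₁.pre]
30. n14.lim = false  [a.sig == false]
31. n14.live = true  [true]
32. n0.env = 24  [S₁.tag + S₁.env + 20]
33. n0.tag = 3  [len(B.pre) - 1]

3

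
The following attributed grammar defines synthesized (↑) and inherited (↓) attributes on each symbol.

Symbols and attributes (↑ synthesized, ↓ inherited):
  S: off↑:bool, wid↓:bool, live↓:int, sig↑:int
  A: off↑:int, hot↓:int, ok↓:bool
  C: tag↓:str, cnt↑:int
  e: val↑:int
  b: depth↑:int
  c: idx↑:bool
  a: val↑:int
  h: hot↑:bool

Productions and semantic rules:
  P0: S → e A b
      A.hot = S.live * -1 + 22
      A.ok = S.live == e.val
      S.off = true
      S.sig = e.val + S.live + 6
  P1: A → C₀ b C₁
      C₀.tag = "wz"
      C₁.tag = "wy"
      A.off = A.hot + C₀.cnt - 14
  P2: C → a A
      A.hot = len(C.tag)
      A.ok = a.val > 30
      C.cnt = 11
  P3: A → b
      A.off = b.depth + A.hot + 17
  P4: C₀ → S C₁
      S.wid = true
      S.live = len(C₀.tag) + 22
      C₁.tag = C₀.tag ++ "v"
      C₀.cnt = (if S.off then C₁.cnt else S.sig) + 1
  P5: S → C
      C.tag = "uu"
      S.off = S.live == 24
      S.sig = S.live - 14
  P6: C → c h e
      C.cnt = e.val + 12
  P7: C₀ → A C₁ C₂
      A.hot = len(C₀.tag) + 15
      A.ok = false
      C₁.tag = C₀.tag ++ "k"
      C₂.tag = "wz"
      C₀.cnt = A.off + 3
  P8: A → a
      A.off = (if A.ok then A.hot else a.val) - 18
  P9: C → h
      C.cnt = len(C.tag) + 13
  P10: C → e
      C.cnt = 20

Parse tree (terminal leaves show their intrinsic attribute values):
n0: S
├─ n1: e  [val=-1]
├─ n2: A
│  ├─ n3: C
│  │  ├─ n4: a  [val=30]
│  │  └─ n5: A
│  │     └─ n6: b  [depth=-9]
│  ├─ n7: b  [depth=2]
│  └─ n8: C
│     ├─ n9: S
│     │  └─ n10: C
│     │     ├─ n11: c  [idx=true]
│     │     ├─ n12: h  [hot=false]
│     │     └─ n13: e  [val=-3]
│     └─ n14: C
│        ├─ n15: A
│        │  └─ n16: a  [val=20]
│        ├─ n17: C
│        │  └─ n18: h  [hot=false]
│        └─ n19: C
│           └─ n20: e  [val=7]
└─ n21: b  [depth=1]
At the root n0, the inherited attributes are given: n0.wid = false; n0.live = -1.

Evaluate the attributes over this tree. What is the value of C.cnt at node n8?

6

1. n0.wid = false  [given at root]
2. n0.live = -1  [given at root]
3. n1.val = -1  [terminal]
4. n2.hot = 23  [S.live * -1 + 22]
5. n2.ok = true  [S.live == e.val]
6. n3.tag = "wz"  ["wz"]
7. n4.val = 30  [terminal]
8. n5.hot = 2  [len(C.tag)]
9. n5.ok = false  [a.val > 30]
10. n6.depth = -9  [terminal]
11. n5.off = 10  [b.depth + A.hot + 17]
12. n3.cnt = 11  [11]
13. n7.depth = 2  [terminal]
14. n8.tag = "wy"  ["wy"]
15. n9.wid = true  [true]
16. n9.live = 24  [len(C₀.tag) + 22]
17. n10.tag = "uu"  ["uu"]
18. n11.idx = true  [terminal]
19. n12.hot = false  [terminal]
20. n13.val = -3  [terminal]
21. n10.cnt = 9  [e.val + 12]
22. n9.off = true  [S.live == 24]
23. n9.sig = 10  [S.live - 14]
24. n14.tag = "wyv"  [C₀.tag ++ "v"]
25. n15.hot = 18  [len(C₀.tag) + 15]
26. n15.ok = false  [false]
27. n16.val = 20  [terminal]
28. n15.off = 2  [(if A.ok then A.hot else a.val) - 18]
29. n17.tag = "wyvk"  [C₀.tag ++ "k"]
30. n18.hot = false  [terminal]
31. n17.cnt = 17  [len(C.tag) + 13]
32. n19.tag = "wz"  ["wz"]
33. n20.val = 7  [terminal]
34. n19.cnt = 20  [20]
35. n14.cnt = 5  [A.off + 3]
36. n8.cnt = 6  [(if S.off then C₁.cnt else S.sig) + 1]
37. n2.off = 20  [A.hot + C₀.cnt - 14]
38. n21.depth = 1  [terminal]
39. n0.off = true  [true]
40. n0.sig = 4  [e.val + S.live + 6]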